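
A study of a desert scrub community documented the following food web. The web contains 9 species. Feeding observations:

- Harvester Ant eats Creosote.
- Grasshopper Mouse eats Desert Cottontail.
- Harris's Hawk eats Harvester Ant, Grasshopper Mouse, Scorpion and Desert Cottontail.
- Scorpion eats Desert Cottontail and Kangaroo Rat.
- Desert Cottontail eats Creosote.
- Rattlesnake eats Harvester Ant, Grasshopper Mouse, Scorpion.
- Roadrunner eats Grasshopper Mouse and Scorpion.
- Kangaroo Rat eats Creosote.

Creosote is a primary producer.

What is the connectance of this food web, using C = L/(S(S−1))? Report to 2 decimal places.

The web has S = 9 species and L = 15 feeding links.
C = L / (S(S−1)) = 15 / 72 = 0.2083 ≈ 0.21.

C = 0.21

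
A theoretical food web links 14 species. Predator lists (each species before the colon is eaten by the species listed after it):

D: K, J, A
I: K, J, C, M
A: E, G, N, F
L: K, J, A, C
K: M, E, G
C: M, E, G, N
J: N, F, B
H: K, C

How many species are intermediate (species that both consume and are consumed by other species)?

4

Intermediate species (has both prey and predators): K, J, A, C.
Count: 4.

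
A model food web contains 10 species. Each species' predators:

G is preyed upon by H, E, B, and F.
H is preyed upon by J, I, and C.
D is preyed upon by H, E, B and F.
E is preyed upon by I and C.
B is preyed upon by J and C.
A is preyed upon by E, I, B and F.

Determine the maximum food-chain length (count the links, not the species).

2 links

One longest chain: G → H → J.
It has 3 species and 2 links.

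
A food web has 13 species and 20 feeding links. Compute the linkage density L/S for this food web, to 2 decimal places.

There are L = 20 links among S = 13 species.
L/S = 20/13 = 1.5385 ≈ 1.54.

L/S = 1.54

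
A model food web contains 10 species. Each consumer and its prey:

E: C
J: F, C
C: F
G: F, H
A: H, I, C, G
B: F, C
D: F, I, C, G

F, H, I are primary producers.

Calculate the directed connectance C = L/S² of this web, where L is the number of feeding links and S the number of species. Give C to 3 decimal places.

C = 0.160

The web has S = 10 species and L = 16 feeding links.
C = L / S² = 16 / 100 = 0.1600 ≈ 0.160.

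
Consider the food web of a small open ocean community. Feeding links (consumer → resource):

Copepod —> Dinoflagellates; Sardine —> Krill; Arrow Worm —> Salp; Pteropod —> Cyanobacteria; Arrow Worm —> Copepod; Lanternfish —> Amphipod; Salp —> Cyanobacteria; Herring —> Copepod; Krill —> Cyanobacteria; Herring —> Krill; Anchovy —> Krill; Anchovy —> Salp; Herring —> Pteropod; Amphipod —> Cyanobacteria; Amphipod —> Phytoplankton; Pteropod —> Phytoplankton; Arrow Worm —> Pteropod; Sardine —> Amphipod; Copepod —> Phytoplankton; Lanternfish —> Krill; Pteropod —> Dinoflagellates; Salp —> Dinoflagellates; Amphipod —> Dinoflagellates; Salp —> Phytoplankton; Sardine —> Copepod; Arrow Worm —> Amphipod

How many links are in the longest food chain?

2 links

One longest chain: Phytoplankton → Salp → Anchovy.
It has 3 species and 2 links.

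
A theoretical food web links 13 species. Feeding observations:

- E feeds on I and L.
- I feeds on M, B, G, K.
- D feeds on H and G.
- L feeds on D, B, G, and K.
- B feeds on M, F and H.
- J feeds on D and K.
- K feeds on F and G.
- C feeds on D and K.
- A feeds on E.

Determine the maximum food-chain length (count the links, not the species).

4 links

One longest chain: G → K → I → E → A.
It has 5 species and 4 links.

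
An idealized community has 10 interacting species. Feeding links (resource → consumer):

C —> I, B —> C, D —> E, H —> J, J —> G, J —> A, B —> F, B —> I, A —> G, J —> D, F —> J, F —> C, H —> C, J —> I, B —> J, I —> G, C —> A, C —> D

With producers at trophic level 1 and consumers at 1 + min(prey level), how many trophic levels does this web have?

Producers (level 1): B, H.
Following each consumer down to its lowest-level prey: B → J → D → E (levels 1 through 4).
All prey of E (D 3) are at level 3 or above, so E is at level 1 + 3 = 4.
Every consumer has at least one prey at level 3 or below, so none exceeds level 4.

4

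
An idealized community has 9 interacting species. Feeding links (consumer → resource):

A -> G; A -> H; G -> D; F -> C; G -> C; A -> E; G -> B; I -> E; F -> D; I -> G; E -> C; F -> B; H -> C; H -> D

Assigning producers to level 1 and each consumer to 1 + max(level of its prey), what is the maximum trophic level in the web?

3

Producers (level 1): D, C, B.
D → G → A gives A level 3.
No species has a prey at level 3, so no species reaches level 4.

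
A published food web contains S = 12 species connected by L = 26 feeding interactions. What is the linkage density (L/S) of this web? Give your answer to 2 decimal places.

L/S = 2.17

There are L = 26 links among S = 12 species.
L/S = 26/12 = 2.1667 ≈ 2.17.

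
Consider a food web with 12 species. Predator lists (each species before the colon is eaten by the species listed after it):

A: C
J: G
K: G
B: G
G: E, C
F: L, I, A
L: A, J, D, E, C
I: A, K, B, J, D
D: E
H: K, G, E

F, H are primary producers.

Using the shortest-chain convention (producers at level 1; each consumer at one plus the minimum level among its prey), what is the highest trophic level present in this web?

Producers (level 1): F, H.
Following each consumer down to its lowest-level prey: H → G → C (levels 1 through 3).
All prey of C (G 2, L 2, A 2) are at level 2 or above, so C is at level 1 + 2 = 3.
Every consumer has at least one prey at level 2 or below, so none exceeds level 3.

3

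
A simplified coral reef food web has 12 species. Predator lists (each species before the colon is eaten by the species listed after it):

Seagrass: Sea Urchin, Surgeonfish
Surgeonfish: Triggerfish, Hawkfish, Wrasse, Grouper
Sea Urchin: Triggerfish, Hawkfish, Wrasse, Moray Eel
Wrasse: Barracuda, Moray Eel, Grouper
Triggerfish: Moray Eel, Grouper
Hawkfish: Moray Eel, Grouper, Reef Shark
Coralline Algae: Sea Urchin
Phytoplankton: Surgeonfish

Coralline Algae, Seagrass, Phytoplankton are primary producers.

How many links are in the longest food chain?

One longest chain: Coralline Algae → Sea Urchin → Wrasse → Barracuda.
It has 4 species and 3 links.

3 links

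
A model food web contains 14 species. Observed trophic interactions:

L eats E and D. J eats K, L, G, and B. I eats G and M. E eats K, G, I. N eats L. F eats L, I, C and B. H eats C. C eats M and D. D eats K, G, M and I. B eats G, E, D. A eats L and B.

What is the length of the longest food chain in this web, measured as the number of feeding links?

One longest chain: G → I → E → B → A.
It has 5 species and 4 links.

4 links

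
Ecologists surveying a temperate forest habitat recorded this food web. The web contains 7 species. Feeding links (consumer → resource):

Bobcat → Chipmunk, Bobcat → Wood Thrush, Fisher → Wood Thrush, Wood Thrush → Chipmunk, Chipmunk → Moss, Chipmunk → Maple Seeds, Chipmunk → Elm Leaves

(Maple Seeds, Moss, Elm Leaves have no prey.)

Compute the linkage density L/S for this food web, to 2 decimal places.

L/S = 1.00

There are L = 7 links among S = 7 species.
L/S = 7/7 = 1.0000 ≈ 1.00.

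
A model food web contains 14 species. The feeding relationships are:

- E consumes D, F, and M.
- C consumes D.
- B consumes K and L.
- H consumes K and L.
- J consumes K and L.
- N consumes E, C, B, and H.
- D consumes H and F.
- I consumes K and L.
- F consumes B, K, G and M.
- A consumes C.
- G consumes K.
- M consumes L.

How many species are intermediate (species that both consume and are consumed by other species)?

Intermediate species (has both prey and predators): H, M, B, G, F, D, E, C.
Count: 8.

8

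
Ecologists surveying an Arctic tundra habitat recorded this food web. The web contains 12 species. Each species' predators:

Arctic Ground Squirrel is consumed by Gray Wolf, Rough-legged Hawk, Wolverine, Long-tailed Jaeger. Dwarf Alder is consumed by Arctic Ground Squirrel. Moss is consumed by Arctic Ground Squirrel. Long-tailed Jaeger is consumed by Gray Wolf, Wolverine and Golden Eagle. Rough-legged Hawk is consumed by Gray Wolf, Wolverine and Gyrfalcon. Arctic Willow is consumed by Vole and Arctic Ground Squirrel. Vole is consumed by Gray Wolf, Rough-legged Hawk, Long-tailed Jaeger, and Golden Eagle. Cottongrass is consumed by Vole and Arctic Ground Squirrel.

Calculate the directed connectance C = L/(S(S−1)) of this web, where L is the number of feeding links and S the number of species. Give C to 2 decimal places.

The web has S = 12 species and L = 20 feeding links.
C = L / (S(S−1)) = 20 / 132 = 0.1515 ≈ 0.15.

C = 0.15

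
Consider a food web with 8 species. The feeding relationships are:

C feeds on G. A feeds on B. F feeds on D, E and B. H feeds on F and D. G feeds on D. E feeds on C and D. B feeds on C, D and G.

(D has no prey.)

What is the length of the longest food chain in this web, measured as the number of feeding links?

5 links

One longest chain: D → G → C → B → F → H.
It has 6 species and 5 links.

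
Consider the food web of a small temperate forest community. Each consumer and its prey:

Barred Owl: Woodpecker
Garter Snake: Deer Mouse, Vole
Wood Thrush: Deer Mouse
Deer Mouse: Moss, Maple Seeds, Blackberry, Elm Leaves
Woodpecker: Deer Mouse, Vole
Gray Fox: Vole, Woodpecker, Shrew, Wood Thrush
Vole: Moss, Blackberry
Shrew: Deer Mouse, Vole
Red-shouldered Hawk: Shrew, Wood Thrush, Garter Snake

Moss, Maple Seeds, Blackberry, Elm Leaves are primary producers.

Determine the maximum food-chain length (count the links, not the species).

One longest chain: Moss → Deer Mouse → Woodpecker → Barred Owl.
It has 4 species and 3 links.

3 links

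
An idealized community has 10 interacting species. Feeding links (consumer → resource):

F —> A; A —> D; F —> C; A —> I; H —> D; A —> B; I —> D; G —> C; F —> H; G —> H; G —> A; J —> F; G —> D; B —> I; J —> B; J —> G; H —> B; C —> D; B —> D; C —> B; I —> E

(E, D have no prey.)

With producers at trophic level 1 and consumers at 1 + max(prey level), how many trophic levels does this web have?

Producers (level 1): E, D.
E → I → B → H → G → J gives J level 6.
No species has a prey at level 6, so no species reaches level 7.

6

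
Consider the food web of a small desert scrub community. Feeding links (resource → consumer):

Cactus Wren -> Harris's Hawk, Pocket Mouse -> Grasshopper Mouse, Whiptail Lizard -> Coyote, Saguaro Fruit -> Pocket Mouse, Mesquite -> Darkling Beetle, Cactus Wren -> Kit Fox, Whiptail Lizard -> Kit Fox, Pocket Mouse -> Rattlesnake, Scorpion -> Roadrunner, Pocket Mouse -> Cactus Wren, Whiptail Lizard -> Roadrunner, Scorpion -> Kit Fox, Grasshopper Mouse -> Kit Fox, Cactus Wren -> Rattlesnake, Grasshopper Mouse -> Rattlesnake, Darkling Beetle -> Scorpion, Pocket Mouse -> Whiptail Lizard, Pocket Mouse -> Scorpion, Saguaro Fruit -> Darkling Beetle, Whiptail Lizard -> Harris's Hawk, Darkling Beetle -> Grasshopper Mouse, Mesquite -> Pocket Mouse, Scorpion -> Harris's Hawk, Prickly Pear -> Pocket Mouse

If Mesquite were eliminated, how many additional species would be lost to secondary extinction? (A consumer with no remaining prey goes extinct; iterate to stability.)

Remove Mesquite.
Every predator of it retains at least one other prey: Pocket Mouse still has Saguaro Fruit, Prickly Pear; Darkling Beetle still has Saguaro Fruit.
No consumer loses all prey, so no secondary extinctions occur.

0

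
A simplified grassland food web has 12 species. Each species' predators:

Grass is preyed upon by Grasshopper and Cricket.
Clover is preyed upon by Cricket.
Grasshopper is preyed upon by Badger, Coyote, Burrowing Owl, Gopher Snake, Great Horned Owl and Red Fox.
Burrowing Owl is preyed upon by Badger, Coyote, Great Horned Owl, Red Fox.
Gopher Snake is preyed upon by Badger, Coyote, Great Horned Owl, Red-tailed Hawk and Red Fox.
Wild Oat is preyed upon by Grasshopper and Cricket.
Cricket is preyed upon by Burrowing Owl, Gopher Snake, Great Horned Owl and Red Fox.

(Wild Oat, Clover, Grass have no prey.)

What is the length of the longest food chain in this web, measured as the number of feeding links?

3 links

One longest chain: Wild Oat → Cricket → Gopher Snake → Red-tailed Hawk.
It has 4 species and 3 links.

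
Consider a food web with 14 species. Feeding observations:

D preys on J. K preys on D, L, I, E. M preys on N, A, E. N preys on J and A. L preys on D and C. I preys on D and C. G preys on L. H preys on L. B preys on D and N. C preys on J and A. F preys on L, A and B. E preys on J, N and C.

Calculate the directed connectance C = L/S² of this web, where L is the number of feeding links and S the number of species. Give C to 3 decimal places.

C = 0.133

The web has S = 14 species and L = 26 feeding links.
C = L / S² = 26 / 196 = 0.1327 ≈ 0.133.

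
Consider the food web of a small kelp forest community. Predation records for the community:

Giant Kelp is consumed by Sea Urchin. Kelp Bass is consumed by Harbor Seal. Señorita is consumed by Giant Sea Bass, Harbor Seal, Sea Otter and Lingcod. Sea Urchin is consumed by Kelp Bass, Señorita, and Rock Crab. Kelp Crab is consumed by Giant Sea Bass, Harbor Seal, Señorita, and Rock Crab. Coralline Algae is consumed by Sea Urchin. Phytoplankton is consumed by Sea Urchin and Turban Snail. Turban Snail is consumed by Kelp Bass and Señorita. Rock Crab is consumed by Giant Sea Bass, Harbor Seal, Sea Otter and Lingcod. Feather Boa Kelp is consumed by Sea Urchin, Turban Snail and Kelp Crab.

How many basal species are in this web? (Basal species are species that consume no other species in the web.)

Basal species (no prey listed): Feather Boa Kelp, Coralline Algae, Giant Kelp, Phytoplankton.
Count: 4.

4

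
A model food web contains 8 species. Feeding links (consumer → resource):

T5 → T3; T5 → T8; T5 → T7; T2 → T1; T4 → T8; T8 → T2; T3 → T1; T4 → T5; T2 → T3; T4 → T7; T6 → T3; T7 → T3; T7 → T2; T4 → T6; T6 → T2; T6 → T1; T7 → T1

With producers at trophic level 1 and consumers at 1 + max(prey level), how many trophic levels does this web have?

Producers (level 1): T1.
T1 → T3 → T2 → T8 → T5 → T4 gives T4 level 6.
No species has a prey at level 6, so no species reaches level 7.

6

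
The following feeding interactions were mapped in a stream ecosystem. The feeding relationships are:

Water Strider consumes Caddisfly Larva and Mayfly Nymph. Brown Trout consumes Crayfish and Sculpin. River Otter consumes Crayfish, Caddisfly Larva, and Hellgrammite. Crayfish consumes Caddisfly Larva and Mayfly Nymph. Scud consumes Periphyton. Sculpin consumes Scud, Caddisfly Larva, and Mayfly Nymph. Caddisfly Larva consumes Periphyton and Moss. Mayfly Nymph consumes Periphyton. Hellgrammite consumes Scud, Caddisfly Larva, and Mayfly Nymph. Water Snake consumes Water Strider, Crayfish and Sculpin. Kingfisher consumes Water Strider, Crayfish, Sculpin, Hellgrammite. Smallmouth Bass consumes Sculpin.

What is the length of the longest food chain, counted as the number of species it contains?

4 species

One longest chain: Periphyton → Mayfly Nymph → Sculpin → Smallmouth Bass.
It has 4 species and 3 links.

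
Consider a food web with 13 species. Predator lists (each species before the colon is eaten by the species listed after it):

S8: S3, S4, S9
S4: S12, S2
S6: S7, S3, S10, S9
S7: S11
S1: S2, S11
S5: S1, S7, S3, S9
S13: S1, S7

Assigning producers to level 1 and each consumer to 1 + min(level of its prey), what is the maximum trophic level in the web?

3

Producers (level 1): S8, S13, S5, S6.
Following each consumer down to its lowest-level prey: S13 → S1 → S11 (levels 1 through 3).
All prey of S11 (S1 2, S7 2) are at level 2 or above, so S11 is at level 1 + 2 = 3.
Every consumer has at least one prey at level 2 or below, so none exceeds level 3.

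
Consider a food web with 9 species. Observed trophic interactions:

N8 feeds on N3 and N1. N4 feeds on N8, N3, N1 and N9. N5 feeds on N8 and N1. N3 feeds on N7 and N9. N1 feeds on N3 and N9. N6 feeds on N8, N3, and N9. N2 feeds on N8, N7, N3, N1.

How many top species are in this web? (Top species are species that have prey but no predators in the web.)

Top species (has prey, but nothing eats it): N2, N4, N6, N5.
Count: 4.

4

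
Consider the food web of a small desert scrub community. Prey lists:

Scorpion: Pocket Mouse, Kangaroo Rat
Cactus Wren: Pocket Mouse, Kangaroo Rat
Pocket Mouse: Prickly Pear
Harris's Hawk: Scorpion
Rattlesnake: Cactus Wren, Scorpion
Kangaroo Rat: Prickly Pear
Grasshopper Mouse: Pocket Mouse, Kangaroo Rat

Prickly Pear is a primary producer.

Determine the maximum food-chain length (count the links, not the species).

One longest chain: Prickly Pear → Pocket Mouse → Scorpion → Harris's Hawk.
It has 4 species and 3 links.

3 links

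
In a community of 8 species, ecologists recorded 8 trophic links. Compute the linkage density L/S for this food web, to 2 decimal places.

There are L = 8 links among S = 8 species.
L/S = 8/8 = 1.0000 ≈ 1.00.

L/S = 1.00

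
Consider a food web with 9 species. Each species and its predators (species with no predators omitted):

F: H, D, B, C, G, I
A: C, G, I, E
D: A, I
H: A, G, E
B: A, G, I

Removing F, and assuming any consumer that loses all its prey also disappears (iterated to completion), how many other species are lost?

Remove F.
Round 1: H (all prey gone), D (all prey gone), B (all prey gone) → extinct.
Round 2: A (all prey gone) → extinct.
Round 3: C (all prey gone), G (all prey gone), I (all prey gone), E (all prey gone) → extinct.
No further losses. Total secondary extinctions: 8.

8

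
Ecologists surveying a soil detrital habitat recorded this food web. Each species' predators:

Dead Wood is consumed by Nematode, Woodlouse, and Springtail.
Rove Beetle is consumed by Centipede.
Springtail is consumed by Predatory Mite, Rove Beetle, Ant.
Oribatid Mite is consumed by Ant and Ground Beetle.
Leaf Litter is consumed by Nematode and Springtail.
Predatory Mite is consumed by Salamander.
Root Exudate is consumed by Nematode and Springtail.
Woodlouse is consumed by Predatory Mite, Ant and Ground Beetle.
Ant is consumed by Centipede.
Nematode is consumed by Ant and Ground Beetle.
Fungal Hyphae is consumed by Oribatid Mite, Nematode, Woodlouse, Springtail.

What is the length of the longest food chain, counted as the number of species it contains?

4 species

One longest chain: Fungal Hyphae → Oribatid Mite → Ant → Centipede.
It has 4 species and 3 links.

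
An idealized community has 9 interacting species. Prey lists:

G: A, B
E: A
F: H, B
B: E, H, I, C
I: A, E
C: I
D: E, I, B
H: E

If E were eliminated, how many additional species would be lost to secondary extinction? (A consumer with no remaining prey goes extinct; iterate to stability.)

1

Remove E.
Round 1: H (all prey gone) → extinct.
No further losses. Total secondary extinctions: 1.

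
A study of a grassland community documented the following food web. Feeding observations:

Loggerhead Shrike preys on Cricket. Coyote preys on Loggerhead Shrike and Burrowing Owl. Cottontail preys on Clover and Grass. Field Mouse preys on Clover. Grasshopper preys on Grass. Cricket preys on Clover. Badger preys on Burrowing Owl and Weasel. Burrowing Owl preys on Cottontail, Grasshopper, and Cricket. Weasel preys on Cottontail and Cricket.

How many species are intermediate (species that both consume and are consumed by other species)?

6

Intermediate species (has both prey and predators): Grasshopper, Cottontail, Cricket, Loggerhead Shrike, Burrowing Owl, Weasel.
Count: 6.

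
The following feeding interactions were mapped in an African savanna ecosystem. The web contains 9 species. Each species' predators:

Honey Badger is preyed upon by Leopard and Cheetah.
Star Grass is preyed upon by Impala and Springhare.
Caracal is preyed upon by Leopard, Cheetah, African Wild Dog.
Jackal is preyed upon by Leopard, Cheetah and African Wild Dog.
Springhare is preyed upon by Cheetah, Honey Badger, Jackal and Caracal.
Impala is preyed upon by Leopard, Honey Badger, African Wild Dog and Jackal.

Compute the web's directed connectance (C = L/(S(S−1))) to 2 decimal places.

The web has S = 9 species and L = 18 feeding links.
C = L / (S(S−1)) = 18 / 72 = 0.2500 ≈ 0.25.

C = 0.25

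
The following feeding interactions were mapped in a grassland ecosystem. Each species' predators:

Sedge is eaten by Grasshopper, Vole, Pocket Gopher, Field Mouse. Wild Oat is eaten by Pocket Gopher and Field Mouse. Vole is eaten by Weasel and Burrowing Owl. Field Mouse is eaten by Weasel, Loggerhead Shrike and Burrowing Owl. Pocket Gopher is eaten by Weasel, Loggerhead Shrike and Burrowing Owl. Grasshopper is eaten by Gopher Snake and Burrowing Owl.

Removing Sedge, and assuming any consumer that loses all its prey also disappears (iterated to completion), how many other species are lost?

Remove Sedge.
Round 1: Grasshopper (all prey gone), Vole (all prey gone) → extinct.
Round 2: Gopher Snake (all prey gone) → extinct.
No further losses. Total secondary extinctions: 3.

3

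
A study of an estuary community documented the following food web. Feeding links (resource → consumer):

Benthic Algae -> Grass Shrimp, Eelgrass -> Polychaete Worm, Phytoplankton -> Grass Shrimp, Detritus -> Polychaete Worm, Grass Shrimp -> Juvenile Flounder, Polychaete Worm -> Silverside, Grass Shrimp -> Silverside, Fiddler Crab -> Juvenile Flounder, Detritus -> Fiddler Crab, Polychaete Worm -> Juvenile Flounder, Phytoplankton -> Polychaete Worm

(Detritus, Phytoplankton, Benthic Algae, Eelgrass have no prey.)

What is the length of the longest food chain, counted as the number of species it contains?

3 species

One longest chain: Phytoplankton → Grass Shrimp → Silverside.
It has 3 species and 2 links.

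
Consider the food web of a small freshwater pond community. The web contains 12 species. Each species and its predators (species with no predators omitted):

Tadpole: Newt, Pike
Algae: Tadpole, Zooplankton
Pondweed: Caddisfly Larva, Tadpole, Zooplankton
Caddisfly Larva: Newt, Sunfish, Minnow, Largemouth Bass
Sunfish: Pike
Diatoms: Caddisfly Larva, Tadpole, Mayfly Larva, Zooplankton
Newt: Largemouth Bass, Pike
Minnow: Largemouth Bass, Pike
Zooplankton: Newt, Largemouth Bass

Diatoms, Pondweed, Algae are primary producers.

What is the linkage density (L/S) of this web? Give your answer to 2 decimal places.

There are L = 22 links among S = 12 species.
L/S = 22/12 = 1.8333 ≈ 1.83.

L/S = 1.83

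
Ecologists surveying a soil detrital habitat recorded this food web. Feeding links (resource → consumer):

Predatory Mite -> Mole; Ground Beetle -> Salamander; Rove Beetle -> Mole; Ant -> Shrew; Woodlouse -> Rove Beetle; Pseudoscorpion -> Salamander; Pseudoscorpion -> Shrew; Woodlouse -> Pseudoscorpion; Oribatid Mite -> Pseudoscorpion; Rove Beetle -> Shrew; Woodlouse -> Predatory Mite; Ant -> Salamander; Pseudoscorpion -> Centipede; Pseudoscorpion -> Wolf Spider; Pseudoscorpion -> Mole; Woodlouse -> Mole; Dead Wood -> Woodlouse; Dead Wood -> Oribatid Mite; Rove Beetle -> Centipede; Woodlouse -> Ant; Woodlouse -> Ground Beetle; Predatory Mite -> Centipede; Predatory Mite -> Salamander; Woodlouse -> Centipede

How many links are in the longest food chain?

3 links

One longest chain: Dead Wood → Woodlouse → Pseudoscorpion → Wolf Spider.
It has 4 species and 3 links.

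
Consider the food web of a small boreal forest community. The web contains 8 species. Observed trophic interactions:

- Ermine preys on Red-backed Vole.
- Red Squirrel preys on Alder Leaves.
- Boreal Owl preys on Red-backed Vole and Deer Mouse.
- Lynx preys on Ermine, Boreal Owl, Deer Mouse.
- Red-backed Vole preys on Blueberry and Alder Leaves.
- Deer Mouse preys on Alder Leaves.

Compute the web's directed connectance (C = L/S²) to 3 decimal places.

The web has S = 8 species and L = 10 feeding links.
C = L / S² = 10 / 64 = 0.1562 ≈ 0.156.

C = 0.156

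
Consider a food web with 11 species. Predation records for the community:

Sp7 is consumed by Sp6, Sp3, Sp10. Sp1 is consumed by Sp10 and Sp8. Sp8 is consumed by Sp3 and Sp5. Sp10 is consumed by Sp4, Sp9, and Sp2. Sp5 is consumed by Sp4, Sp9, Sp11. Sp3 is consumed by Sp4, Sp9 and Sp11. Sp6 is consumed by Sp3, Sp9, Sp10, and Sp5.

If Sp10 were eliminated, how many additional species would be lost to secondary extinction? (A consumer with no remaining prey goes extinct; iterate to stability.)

Remove Sp10.
Round 1: Sp2 (all prey gone) → extinct.
No further losses. Total secondary extinctions: 1.

1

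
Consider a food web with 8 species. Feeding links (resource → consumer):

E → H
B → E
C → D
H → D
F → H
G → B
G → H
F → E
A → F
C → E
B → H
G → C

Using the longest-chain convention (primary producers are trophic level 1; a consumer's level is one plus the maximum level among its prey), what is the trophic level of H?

G is a producer → level 1.
C eats G → level 2.
E eats C (level 2); other prey at levels: B 2, F 2 → level 3.
H eats E (level 3); other prey at levels: G 1, B 2, F 2 → level 4.

Trophic level 4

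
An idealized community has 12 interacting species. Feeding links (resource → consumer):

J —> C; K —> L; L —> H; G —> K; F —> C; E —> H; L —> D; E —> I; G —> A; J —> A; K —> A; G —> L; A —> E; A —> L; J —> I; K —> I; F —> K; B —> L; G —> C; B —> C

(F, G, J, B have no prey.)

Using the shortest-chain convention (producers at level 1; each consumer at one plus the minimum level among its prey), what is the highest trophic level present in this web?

3

Producers (level 1): F, G, J, B.
Following each consumer down to its lowest-level prey: G → L → D (levels 1 through 3).
All prey of D (L 2) are at level 2 or above, so D is at level 1 + 2 = 3.
Every consumer has at least one prey at level 2 or below, so none exceeds level 3.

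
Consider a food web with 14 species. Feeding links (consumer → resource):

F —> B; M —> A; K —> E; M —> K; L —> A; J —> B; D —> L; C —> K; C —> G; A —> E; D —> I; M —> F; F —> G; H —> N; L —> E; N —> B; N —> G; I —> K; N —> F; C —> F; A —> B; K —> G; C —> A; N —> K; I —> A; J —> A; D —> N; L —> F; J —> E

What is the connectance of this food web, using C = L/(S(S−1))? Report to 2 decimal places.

C = 0.16

The web has S = 14 species and L = 29 feeding links.
C = L / (S(S−1)) = 29 / 182 = 0.1593 ≈ 0.16.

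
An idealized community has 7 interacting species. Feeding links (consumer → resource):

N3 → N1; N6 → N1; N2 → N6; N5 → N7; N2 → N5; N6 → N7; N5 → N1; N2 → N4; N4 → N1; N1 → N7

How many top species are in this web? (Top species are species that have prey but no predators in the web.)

2

Top species (has prey, but nothing eats it): N3, N2.
Count: 2.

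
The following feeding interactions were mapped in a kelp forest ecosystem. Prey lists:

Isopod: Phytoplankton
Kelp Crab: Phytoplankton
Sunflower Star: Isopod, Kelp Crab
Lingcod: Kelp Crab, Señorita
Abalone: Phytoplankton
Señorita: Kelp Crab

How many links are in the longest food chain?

3 links

One longest chain: Phytoplankton → Kelp Crab → Señorita → Lingcod.
It has 4 species and 3 links.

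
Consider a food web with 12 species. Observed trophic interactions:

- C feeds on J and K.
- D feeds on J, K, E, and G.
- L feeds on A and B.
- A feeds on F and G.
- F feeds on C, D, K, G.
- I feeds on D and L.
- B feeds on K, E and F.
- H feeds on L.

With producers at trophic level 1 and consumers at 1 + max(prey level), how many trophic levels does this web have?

Producers (level 1): E, K, G, J.
K → C → F → B → L → I gives I level 6.
No species has a prey at level 6, so no species reaches level 7.

6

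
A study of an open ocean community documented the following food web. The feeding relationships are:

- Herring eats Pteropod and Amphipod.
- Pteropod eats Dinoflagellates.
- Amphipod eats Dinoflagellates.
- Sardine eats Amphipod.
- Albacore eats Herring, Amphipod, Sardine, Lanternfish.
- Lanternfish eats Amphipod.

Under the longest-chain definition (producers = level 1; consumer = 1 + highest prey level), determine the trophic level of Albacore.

Dinoflagellates is a producer → level 1.
Amphipod eats Dinoflagellates → level 2.
Herring eats Amphipod (level 2); other prey at levels: Pteropod 2 → level 3.
Albacore eats Herring (level 3); other prey at levels: Amphipod 2, Lanternfish 3, Sardine 3 → level 4.

Trophic level 4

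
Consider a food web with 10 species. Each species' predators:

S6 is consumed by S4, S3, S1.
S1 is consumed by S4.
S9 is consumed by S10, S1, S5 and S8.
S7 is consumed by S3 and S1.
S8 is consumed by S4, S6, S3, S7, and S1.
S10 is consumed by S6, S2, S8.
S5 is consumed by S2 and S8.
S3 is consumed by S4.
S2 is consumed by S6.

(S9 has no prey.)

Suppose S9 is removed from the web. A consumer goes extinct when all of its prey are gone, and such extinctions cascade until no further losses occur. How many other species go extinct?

9

Remove S9.
Round 1: S5 (all prey gone), S10 (all prey gone) → extinct.
Round 2: S8 (all prey gone), S2 (all prey gone) → extinct.
Round 3: S7 (all prey gone), S6 (all prey gone) → extinct.
Round 4: S1 (all prey gone), S3 (all prey gone) → extinct.
Round 5: S4 (all prey gone) → extinct.
No further losses. Total secondary extinctions: 9.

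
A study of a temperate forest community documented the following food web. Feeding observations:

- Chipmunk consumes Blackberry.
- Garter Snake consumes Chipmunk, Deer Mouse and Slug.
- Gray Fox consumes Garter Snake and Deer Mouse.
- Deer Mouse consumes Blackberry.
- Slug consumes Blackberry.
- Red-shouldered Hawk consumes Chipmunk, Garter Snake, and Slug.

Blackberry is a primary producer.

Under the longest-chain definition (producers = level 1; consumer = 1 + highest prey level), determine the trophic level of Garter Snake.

Trophic level 3

Blackberry is a producer → level 1.
Slug eats Blackberry → level 2.
Garter Snake eats Slug (level 2); other prey at levels: Chipmunk 2, Deer Mouse 2 → level 3.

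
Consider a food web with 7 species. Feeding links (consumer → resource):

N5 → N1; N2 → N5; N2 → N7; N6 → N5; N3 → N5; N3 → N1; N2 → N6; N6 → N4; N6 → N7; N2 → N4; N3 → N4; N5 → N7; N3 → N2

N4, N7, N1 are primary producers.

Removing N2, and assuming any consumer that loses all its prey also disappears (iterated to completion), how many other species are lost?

0

Remove N2.
Every predator of it retains at least one other prey: N3 still has N4, N1, N5.
No consumer loses all prey, so no secondary extinctions occur.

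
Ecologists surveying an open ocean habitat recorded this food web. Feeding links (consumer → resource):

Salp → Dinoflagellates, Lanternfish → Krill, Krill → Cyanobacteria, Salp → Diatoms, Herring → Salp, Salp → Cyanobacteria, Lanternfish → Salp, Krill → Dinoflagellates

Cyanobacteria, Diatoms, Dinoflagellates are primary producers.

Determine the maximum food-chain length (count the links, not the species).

One longest chain: Cyanobacteria → Krill → Lanternfish.
It has 3 species and 2 links.

2 links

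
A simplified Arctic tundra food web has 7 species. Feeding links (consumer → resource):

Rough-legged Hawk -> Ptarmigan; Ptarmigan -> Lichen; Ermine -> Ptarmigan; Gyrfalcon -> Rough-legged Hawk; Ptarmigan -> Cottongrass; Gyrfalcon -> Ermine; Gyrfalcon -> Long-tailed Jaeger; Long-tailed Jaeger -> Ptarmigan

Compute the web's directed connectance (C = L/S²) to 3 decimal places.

C = 0.163

The web has S = 7 species and L = 8 feeding links.
C = L / S² = 8 / 49 = 0.1633 ≈ 0.163.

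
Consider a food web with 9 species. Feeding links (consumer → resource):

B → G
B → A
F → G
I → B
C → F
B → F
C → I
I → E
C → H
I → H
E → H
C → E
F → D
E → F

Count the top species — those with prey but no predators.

1

Top species (has prey, but nothing eats it): C.
Count: 1.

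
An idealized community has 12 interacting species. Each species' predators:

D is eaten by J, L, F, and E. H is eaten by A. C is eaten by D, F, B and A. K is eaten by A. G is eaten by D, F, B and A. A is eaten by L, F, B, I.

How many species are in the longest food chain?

3 species

One longest chain: G → D → E.
It has 3 species and 2 links.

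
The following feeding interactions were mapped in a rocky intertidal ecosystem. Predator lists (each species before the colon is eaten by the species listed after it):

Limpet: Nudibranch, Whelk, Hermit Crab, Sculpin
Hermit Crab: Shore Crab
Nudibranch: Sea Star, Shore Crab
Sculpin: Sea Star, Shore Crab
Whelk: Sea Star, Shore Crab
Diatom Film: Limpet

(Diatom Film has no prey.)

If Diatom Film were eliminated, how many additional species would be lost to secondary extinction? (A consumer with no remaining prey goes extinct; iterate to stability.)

7

Remove Diatom Film.
Round 1: Limpet (all prey gone) → extinct.
Round 2: Nudibranch (all prey gone), Whelk (all prey gone), Hermit Crab (all prey gone), Sculpin (all prey gone) → extinct.
Round 3: Sea Star (all prey gone), Shore Crab (all prey gone) → extinct.
No further losses. Total secondary extinctions: 7.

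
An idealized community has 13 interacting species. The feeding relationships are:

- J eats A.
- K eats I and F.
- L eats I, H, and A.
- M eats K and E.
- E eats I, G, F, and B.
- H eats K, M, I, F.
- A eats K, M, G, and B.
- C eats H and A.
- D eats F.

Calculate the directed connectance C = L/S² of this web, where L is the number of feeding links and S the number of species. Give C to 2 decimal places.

The web has S = 13 species and L = 23 feeding links.
C = L / S² = 23 / 169 = 0.1361 ≈ 0.14.

C = 0.14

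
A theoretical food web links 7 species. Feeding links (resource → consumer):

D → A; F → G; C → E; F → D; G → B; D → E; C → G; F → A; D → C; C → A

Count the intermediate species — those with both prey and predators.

Intermediate species (has both prey and predators): D, C, G.
Count: 3.

3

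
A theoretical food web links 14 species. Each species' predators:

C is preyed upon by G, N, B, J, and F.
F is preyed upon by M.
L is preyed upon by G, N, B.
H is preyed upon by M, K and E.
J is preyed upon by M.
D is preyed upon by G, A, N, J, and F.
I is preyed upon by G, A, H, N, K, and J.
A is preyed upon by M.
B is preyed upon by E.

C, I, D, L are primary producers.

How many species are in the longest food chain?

3 species

One longest chain: I → H → K.
It has 3 species and 2 links.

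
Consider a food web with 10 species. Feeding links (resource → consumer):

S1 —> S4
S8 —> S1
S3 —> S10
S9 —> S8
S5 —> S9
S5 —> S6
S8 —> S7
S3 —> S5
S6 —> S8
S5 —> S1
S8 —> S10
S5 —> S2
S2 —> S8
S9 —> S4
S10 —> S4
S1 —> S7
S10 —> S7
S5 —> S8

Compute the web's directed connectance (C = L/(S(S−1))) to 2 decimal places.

C = 0.20

The web has S = 10 species and L = 18 feeding links.
C = L / (S(S−1)) = 18 / 90 = 0.2000 ≈ 0.20.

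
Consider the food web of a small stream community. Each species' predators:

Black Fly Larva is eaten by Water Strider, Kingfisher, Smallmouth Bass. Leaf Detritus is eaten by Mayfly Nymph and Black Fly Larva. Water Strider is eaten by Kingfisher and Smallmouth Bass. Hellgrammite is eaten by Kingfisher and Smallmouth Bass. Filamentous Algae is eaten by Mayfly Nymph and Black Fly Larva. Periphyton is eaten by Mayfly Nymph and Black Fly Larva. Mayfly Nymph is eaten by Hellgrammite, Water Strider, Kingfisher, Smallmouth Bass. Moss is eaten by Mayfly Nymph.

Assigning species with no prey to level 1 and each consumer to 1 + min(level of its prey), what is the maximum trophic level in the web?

Basal resources (level 1): Periphyton, Leaf Detritus, Filamentous Algae, Moss.
Following each consumer down to its lowest-level prey: Periphyton → Black Fly Larva → Water Strider (levels 1 through 3).
All prey of Water Strider (Black Fly Larva 2, Mayfly Nymph 2) are at level 2 or above, so Water Strider is at level 1 + 2 = 3.
Every consumer has at least one prey at level 2 or below, so none exceeds level 3.

3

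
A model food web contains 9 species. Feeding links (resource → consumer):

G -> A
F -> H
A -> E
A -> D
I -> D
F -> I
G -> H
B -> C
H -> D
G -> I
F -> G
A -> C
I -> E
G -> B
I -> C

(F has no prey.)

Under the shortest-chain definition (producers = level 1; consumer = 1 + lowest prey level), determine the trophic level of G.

F is a producer → level 1.
G eats F → level 2.

Trophic level 2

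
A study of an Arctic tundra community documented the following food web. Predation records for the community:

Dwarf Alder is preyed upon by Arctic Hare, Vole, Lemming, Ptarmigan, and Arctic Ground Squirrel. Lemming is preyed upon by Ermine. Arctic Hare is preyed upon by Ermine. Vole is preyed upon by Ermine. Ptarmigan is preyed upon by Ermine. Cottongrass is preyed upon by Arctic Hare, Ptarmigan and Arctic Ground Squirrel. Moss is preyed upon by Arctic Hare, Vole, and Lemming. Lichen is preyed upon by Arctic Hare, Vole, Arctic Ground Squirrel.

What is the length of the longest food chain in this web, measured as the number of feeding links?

One longest chain: Dwarf Alder → Lemming → Ermine.
It has 3 species and 2 links.

2 links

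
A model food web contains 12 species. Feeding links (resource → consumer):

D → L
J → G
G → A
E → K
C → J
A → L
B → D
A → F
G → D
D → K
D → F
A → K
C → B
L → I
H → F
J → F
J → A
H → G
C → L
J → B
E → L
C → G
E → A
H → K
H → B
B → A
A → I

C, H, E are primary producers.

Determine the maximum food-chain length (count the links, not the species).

5 links

One longest chain: C → J → B → A → L → I.
It has 6 species and 5 links.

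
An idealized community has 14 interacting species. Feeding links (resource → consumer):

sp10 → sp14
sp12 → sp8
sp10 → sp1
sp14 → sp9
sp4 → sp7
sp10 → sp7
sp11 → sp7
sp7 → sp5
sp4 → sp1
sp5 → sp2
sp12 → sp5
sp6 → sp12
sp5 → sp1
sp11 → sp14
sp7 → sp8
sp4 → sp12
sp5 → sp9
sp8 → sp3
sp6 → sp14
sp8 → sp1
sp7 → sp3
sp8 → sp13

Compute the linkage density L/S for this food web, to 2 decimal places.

L/S = 1.57

There are L = 22 links among S = 14 species.
L/S = 22/14 = 1.5714 ≈ 1.57.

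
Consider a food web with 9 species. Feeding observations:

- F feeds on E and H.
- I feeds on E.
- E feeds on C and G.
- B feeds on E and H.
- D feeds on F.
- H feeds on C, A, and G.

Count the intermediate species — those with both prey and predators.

3

Intermediate species (has both prey and predators): E, H, F.
Count: 3.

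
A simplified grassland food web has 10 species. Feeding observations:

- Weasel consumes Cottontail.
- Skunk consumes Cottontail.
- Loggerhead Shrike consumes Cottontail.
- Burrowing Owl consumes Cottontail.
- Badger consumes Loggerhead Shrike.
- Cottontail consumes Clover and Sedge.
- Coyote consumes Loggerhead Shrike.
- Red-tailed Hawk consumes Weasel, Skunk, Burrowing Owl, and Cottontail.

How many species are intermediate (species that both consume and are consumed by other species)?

Intermediate species (has both prey and predators): Cottontail, Weasel, Skunk, Loggerhead Shrike, Burrowing Owl.
Count: 5.

5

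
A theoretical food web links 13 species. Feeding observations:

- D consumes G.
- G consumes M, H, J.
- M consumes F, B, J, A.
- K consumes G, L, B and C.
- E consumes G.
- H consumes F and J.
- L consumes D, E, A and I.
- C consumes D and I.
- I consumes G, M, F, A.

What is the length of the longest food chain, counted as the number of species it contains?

One longest chain: A → M → G → D → C → K.
It has 6 species and 5 links.

6 species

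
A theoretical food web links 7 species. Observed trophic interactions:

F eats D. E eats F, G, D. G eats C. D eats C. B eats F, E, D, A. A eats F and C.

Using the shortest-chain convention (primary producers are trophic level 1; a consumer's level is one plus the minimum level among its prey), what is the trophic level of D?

Trophic level 2

C is a producer → level 1.
D eats C → level 2.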